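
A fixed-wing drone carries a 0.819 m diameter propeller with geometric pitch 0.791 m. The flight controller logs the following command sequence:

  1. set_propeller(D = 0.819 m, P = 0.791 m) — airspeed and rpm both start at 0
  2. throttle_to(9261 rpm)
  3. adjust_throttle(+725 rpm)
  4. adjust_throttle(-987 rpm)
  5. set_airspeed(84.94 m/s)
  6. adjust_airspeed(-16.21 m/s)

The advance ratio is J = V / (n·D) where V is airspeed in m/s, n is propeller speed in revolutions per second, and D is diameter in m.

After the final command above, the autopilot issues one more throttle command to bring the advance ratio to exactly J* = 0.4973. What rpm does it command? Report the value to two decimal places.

rpm = 10125.00

set_propeller: D = 0.819 m, P = 0.791 m (p = P/D = 0.965812); state ← (V=0, rpm=0)
throttle_to(9261): rpm ← 9261
adjust_throttle(+725): rpm ← 9261 +725 = 9986
adjust_throttle(-987): rpm ← 9986 -987 = 8999
set_airspeed(84.94): V ← 84.94 m/s
adjust_airspeed(-16.21): V ← 84.94 -16.21 = 68.73 m/s
final state: V = 68.73 m/s, rpm = 8999 → n = rpm/60 = 149.983333 rev/s
target J* = 0.4973; solve J* = V/(n·D) for n: n = V/(J*·D) = 68.73/(0.4973 × 0.819) = 168.750078 rev/s
rpm = 60·n = 10125.004696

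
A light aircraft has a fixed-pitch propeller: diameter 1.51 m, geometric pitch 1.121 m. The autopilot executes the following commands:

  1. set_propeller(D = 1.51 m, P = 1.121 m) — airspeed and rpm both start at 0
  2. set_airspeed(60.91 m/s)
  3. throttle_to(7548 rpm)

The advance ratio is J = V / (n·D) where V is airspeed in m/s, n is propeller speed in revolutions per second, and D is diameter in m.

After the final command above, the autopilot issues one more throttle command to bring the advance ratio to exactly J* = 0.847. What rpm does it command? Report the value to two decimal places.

rpm = 2857.46

set_propeller: D = 1.51 m, P = 1.121 m (p = P/D = 0.742384); state ← (V=0, rpm=0)
set_airspeed(60.91): V ← 60.91 m/s
throttle_to(7548): rpm ← 7548
final state: V = 60.91 m/s, rpm = 7548 → n = rpm/60 = 125.800000 rev/s
target J* = 0.847; solve J* = V/(n·D) for n: n = V/(J*·D) = 60.91/(0.847 × 1.51) = 47.624260 rev/s
rpm = 60·n = 2857.455609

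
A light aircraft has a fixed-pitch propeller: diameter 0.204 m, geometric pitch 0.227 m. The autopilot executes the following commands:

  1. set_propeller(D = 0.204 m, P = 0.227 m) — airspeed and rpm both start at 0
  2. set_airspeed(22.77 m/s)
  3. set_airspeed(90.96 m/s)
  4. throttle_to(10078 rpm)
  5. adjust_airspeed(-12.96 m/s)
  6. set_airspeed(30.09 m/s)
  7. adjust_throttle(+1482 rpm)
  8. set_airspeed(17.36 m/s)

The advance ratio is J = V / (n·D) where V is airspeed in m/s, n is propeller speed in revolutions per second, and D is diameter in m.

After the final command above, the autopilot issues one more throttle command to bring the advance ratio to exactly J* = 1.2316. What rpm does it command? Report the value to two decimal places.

rpm = 4145.73

set_propeller: D = 0.204 m, P = 0.227 m (p = P/D = 1.112745); state ← (V=0, rpm=0)
set_airspeed(22.77): V ← 22.77 m/s
set_airspeed(90.96): V ← 90.96 m/s
throttle_to(10078): rpm ← 10078
adjust_airspeed(-12.96): V ← 90.96 -12.96 = 78 m/s
set_airspeed(30.09): V ← 30.09 m/s
adjust_throttle(+1482): rpm ← 10078 +1482 = 11560
set_airspeed(17.36): V ← 17.36 m/s
final state: V = 17.36 m/s, rpm = 11560 → n = rpm/60 = 192.666667 rev/s
target J* = 1.2316; solve J* = V/(n·D) for n: n = V/(J*·D) = 17.36/(1.2316 × 0.204) = 69.095517 rev/s
rpm = 60·n = 4145.731043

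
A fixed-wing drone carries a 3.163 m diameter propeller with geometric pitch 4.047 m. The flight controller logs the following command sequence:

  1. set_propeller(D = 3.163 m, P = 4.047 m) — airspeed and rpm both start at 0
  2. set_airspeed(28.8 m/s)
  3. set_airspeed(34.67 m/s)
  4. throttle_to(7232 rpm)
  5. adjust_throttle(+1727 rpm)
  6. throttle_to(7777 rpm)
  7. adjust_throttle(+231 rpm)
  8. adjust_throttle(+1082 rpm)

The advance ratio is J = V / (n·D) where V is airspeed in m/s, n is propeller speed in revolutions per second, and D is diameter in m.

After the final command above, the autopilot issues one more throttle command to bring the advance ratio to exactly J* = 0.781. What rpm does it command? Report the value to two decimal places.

rpm = 842.08

set_propeller: D = 3.163 m, P = 4.047 m (p = P/D = 1.279482); state ← (V=0, rpm=0)
set_airspeed(28.8): V ← 28.8 m/s
set_airspeed(34.67): V ← 34.67 m/s
throttle_to(7232): rpm ← 7232
adjust_throttle(+1727): rpm ← 7232 +1727 = 8959
throttle_to(7777): rpm ← 7777
adjust_throttle(+231): rpm ← 7777 +231 = 8008
adjust_throttle(+1082): rpm ← 8008 +1082 = 9090
final state: V = 34.67 m/s, rpm = 9090 → n = rpm/60 = 151.500000 rev/s
target J* = 0.781; solve J* = V/(n·D) for n: n = V/(J*·D) = 34.67/(0.781 × 3.163) = 14.034716 rev/s
rpm = 60·n = 842.082935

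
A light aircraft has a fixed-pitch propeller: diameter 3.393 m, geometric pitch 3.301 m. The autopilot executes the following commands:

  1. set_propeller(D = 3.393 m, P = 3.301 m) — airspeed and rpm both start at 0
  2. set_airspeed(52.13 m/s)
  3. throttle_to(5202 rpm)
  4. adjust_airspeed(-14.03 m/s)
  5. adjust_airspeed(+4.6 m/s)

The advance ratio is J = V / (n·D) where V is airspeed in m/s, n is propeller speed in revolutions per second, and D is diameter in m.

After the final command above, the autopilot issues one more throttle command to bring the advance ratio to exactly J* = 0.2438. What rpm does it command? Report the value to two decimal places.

set_propeller: D = 3.393 m, P = 3.301 m (p = P/D = 0.972885); state ← (V=0, rpm=0)
set_airspeed(52.13): V ← 52.13 m/s
throttle_to(5202): rpm ← 5202
adjust_airspeed(-14.03): V ← 52.13 -14.03 = 38.1 m/s
adjust_airspeed(+4.6): V ← 38.1 +4.6 = 42.7 m/s
final state: V = 42.7 m/s, rpm = 5202 → n = rpm/60 = 86.700000 rev/s
target J* = 0.2438; solve J* = V/(n·D) for n: n = V/(J*·D) = 42.7/(0.2438 × 3.393) = 51.619086 rev/s
rpm = 60·n = 3097.145186

rpm = 3097.15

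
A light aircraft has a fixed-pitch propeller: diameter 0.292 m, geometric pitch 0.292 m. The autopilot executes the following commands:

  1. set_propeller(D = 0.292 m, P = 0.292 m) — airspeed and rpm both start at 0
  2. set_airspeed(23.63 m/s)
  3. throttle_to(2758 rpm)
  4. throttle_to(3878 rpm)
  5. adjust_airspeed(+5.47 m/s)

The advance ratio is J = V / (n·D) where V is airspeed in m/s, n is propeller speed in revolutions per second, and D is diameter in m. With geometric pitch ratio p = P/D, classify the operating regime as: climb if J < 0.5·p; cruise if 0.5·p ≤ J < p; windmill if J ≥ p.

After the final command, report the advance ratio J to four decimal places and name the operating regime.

set_propeller: D = 0.292 m, P = 0.292 m (p = P/D = 1.000000); state ← (V=0, rpm=0)
set_airspeed(23.63): V ← 23.63 m/s
throttle_to(2758): rpm ← 2758
throttle_to(3878): rpm ← 3878
adjust_airspeed(+5.47): V ← 23.63 +5.47 = 29.1 m/s
final state: V = 29.1 m/s, rpm = 3878 → n = rpm/60 = 64.633333 rev/s
J = V / (n·D) = 29.1 / (64.633333 × 0.292) = 1.541891
regime bands: climb J<0.5000 | cruise [0.5000, 1.0000) | windmill J≥1.0000
J = 1.5419 → windmill

J = 1.5419, regime = windmill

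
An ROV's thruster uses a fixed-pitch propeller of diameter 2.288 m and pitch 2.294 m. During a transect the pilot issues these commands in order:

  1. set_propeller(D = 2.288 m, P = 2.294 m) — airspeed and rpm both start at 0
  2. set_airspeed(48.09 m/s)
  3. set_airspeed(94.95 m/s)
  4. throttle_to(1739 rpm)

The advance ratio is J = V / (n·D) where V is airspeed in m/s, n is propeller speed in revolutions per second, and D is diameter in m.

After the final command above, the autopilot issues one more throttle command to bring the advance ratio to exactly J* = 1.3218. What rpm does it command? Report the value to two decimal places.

rpm = 1883.76

set_propeller: D = 2.288 m, P = 2.294 m (p = P/D = 1.002622); state ← (V=0, rpm=0)
set_airspeed(48.09): V ← 48.09 m/s
set_airspeed(94.95): V ← 94.95 m/s
throttle_to(1739): rpm ← 1739
final state: V = 94.95 m/s, rpm = 1739 → n = rpm/60 = 28.983333 rev/s
target J* = 1.3218; solve J* = V/(n·D) for n: n = V/(J*·D) = 94.95/(1.3218 × 2.288) = 31.395919 rev/s
rpm = 60·n = 1883.755146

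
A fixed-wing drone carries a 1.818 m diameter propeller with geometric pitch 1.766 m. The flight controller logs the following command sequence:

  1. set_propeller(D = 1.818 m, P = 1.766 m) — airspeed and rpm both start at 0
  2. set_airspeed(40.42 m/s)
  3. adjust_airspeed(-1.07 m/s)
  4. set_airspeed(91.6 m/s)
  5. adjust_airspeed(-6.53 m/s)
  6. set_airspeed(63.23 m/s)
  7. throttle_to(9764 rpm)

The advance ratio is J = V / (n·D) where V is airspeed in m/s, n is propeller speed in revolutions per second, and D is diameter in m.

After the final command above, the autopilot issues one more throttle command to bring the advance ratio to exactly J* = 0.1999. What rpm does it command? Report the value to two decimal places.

set_propeller: D = 1.818 m, P = 1.766 m (p = P/D = 0.971397); state ← (V=0, rpm=0)
set_airspeed(40.42): V ← 40.42 m/s
adjust_airspeed(-1.07): V ← 40.42 -1.07 = 39.35 m/s
set_airspeed(91.6): V ← 91.6 m/s
adjust_airspeed(-6.53): V ← 91.6 -6.53 = 85.07 m/s
set_airspeed(63.23): V ← 63.23 m/s
throttle_to(9764): rpm ← 9764
final state: V = 63.23 m/s, rpm = 9764 → n = rpm/60 = 162.733333 rev/s
target J* = 0.1999; solve J* = V/(n·D) for n: n = V/(J*·D) = 63.23/(0.1999 × 1.818) = 173.986883 rev/s
rpm = 60·n = 10439.213006

rpm = 10439.21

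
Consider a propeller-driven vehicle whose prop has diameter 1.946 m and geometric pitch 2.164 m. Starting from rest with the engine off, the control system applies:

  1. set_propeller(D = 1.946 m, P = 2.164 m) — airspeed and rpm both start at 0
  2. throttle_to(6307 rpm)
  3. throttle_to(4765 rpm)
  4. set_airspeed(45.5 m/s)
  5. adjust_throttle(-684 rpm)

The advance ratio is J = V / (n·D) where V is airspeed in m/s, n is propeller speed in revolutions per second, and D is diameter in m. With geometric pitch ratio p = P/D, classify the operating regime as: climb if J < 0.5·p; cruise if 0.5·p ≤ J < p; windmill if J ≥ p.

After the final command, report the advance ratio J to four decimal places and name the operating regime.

set_propeller: D = 1.946 m, P = 2.164 m (p = P/D = 1.112025); state ← (V=0, rpm=0)
throttle_to(6307): rpm ← 6307
throttle_to(4765): rpm ← 4765
set_airspeed(45.5): V ← 45.5 m/s
adjust_throttle(-684): rpm ← 4765 -684 = 4081
final state: V = 45.5 m/s, rpm = 4081 → n = rpm/60 = 68.016667 rev/s
J = V / (n·D) = 45.5 / (68.016667 × 1.946) = 0.343758
regime bands: climb J<0.5560 | cruise [0.5560, 1.1120) | windmill J≥1.1120
J = 0.3438 → climb

J = 0.3438, regime = climb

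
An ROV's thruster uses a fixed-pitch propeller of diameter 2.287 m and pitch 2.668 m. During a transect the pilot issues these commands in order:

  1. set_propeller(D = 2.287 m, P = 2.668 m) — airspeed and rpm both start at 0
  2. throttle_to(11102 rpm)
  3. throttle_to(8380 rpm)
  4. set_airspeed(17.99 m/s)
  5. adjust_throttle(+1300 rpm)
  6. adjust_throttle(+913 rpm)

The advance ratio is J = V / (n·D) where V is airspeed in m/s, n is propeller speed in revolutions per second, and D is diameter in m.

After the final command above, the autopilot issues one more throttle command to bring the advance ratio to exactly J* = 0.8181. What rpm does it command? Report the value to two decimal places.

set_propeller: D = 2.287 m, P = 2.668 m (p = P/D = 1.166594); state ← (V=0, rpm=0)
throttle_to(11102): rpm ← 11102
throttle_to(8380): rpm ← 8380
set_airspeed(17.99): V ← 17.99 m/s
adjust_throttle(+1300): rpm ← 8380 +1300 = 9680
adjust_throttle(+913): rpm ← 9680 +913 = 10593
final state: V = 17.99 m/s, rpm = 10593 → n = rpm/60 = 176.550000 rev/s
target J* = 0.8181; solve J* = V/(n·D) for n: n = V/(J*·D) = 17.99/(0.8181 × 2.287) = 9.615206 rev/s
rpm = 60·n = 576.912377

rpm = 576.91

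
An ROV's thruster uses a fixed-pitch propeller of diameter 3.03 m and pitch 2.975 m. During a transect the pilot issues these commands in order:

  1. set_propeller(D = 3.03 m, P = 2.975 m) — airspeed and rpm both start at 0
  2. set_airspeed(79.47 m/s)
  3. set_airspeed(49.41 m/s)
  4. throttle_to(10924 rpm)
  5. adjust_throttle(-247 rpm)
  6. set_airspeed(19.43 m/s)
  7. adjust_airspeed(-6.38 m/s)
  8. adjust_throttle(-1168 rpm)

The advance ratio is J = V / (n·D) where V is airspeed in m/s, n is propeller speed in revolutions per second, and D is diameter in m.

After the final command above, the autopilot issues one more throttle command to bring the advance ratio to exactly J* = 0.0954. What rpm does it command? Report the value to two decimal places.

rpm = 2708.76

set_propeller: D = 3.03 m, P = 2.975 m (p = P/D = 0.981848); state ← (V=0, rpm=0)
set_airspeed(79.47): V ← 79.47 m/s
set_airspeed(49.41): V ← 49.41 m/s
throttle_to(10924): rpm ← 10924
adjust_throttle(-247): rpm ← 10924 -247 = 10677
set_airspeed(19.43): V ← 19.43 m/s
adjust_airspeed(-6.38): V ← 19.43 -6.38 = 13.05 m/s
adjust_throttle(-1168): rpm ← 10677 -1168 = 9509
final state: V = 13.05 m/s, rpm = 9509 → n = rpm/60 = 158.483333 rev/s
target J* = 0.0954; solve J* = V/(n·D) for n: n = V/(J*·D) = 13.05/(0.0954 × 3.03) = 45.146024 rev/s
rpm = 60·n = 2708.761442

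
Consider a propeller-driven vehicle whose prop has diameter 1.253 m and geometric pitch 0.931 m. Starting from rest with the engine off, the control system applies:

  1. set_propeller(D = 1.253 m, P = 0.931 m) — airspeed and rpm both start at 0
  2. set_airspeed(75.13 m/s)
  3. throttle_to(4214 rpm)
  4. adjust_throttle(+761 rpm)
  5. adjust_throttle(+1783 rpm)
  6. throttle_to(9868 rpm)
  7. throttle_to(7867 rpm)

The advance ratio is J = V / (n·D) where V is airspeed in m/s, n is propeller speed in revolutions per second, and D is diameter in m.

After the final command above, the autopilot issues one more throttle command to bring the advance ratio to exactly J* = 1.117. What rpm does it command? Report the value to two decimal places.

set_propeller: D = 1.253 m, P = 0.931 m (p = P/D = 0.743017); state ← (V=0, rpm=0)
set_airspeed(75.13): V ← 75.13 m/s
throttle_to(4214): rpm ← 4214
adjust_throttle(+761): rpm ← 4214 +761 = 4975
adjust_throttle(+1783): rpm ← 4975 +1783 = 6758
throttle_to(9868): rpm ← 9868
throttle_to(7867): rpm ← 7867
final state: V = 75.13 m/s, rpm = 7867 → n = rpm/60 = 131.116667 rev/s
target J* = 1.117; solve J* = V/(n·D) for n: n = V/(J*·D) = 75.13/(1.117 × 1.253) = 53.679584 rev/s
rpm = 60·n = 3220.775064

rpm = 3220.78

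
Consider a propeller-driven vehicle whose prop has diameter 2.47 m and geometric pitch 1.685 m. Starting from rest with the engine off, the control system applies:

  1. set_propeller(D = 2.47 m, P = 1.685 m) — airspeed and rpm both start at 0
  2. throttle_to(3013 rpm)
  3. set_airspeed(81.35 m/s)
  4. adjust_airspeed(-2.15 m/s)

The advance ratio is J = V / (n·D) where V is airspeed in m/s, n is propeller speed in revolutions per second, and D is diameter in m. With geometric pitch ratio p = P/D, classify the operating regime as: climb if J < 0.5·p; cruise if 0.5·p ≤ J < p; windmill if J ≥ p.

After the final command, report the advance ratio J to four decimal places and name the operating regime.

set_propeller: D = 2.47 m, P = 1.685 m (p = P/D = 0.682186); state ← (V=0, rpm=0)
throttle_to(3013): rpm ← 3013
set_airspeed(81.35): V ← 81.35 m/s
adjust_airspeed(-2.15): V ← 81.35 -2.15 = 79.2 m/s
final state: V = 79.2 m/s, rpm = 3013 → n = rpm/60 = 50.216667 rev/s
J = V / (n·D) = 79.2 / (50.216667 × 2.47) = 0.638529
regime bands: climb J<0.3411 | cruise [0.3411, 0.6822) | windmill J≥0.6822
J = 0.6385 → cruise

J = 0.6385, regime = cruise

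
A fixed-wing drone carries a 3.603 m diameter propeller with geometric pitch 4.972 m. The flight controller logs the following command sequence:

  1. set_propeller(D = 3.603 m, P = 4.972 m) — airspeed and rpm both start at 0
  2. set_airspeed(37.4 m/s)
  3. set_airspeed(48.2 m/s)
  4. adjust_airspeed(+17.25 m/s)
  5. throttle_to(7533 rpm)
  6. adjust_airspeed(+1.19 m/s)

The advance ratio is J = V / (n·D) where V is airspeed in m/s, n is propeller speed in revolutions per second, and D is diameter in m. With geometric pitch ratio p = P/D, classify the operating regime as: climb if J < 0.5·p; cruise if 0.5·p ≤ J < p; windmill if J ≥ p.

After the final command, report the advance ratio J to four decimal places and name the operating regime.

set_propeller: D = 3.603 m, P = 4.972 m (p = P/D = 1.379961); state ← (V=0, rpm=0)
set_airspeed(37.4): V ← 37.4 m/s
set_airspeed(48.2): V ← 48.2 m/s
adjust_airspeed(+17.25): V ← 48.2 +17.25 = 65.45 m/s
throttle_to(7533): rpm ← 7533
adjust_airspeed(+1.19): V ← 65.45 +1.19 = 66.64 m/s
final state: V = 66.64 m/s, rpm = 7533 → n = rpm/60 = 125.550000 rev/s
J = V / (n·D) = 66.64 / (125.550000 × 3.603) = 0.147317
regime bands: climb J<0.6900 | cruise [0.6900, 1.3800) | windmill J≥1.3800
J = 0.1473 → climb

J = 0.1473, regime = climb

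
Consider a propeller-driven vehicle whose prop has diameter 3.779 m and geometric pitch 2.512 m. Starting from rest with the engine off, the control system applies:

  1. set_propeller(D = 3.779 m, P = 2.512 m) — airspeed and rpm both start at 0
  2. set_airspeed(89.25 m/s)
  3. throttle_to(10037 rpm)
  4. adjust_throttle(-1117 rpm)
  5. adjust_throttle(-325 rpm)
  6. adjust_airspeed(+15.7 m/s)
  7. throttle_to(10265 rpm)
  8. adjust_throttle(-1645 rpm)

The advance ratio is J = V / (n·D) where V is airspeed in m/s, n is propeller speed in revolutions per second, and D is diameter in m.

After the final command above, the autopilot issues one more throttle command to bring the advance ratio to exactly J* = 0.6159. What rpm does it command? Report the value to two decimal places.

rpm = 2705.49

set_propeller: D = 3.779 m, P = 2.512 m (p = P/D = 0.664726); state ← (V=0, rpm=0)
set_airspeed(89.25): V ← 89.25 m/s
throttle_to(10037): rpm ← 10037
adjust_throttle(-1117): rpm ← 10037 -1117 = 8920
adjust_throttle(-325): rpm ← 8920 -325 = 8595
adjust_airspeed(+15.7): V ← 89.25 +15.7 = 104.95 m/s
throttle_to(10265): rpm ← 10265
adjust_throttle(-1645): rpm ← 10265 -1645 = 8620
final state: V = 104.95 m/s, rpm = 8620 → n = rpm/60 = 143.666667 rev/s
target J* = 0.6159; solve J* = V/(n·D) for n: n = V/(J*·D) = 104.95/(0.6159 × 3.779) = 45.091569 rev/s
rpm = 60·n = 2705.494138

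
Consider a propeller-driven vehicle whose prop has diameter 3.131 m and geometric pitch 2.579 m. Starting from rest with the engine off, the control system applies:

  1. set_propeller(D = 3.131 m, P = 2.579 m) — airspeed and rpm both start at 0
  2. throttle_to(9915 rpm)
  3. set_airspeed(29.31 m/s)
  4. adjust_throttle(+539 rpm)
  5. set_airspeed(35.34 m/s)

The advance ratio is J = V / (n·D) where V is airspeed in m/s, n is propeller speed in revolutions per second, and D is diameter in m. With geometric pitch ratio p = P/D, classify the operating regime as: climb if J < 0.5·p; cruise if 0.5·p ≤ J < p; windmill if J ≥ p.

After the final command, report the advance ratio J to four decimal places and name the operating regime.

set_propeller: D = 3.131 m, P = 2.579 m (p = P/D = 0.823698); state ← (V=0, rpm=0)
throttle_to(9915): rpm ← 9915
set_airspeed(29.31): V ← 29.31 m/s
adjust_throttle(+539): rpm ← 9915 +539 = 10454
set_airspeed(35.34): V ← 35.34 m/s
final state: V = 35.34 m/s, rpm = 10454 → n = rpm/60 = 174.233333 rev/s
J = V / (n·D) = 35.34 / (174.233333 × 3.131) = 0.064782
regime bands: climb J<0.4118 | cruise [0.4118, 0.8237) | windmill J≥0.8237
J = 0.0648 → climb

J = 0.0648, regime = climb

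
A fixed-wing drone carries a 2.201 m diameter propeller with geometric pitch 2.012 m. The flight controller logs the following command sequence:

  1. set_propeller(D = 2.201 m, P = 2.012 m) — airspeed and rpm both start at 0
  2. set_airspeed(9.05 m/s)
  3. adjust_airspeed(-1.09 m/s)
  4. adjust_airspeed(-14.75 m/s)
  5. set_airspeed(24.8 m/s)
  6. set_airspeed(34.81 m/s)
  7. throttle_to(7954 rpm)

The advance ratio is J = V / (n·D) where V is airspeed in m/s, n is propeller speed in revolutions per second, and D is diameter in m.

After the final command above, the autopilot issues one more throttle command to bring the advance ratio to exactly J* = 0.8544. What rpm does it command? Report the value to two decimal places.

rpm = 1110.64

set_propeller: D = 2.201 m, P = 2.012 m (p = P/D = 0.914130); state ← (V=0, rpm=0)
set_airspeed(9.05): V ← 9.05 m/s
adjust_airspeed(-1.09): V ← 9.05 -1.09 = 7.96 m/s
adjust_airspeed(-14.75): V ← 7.96 -14.75 = -6.79 m/s
set_airspeed(24.8): V ← 24.8 m/s
set_airspeed(34.81): V ← 34.81 m/s
throttle_to(7954): rpm ← 7954
final state: V = 34.81 m/s, rpm = 7954 → n = rpm/60 = 132.566667 rev/s
target J* = 0.8544; solve J* = V/(n·D) for n: n = V/(J*·D) = 34.81/(0.8544 × 2.201) = 18.510696 rev/s
rpm = 60·n = 1110.641741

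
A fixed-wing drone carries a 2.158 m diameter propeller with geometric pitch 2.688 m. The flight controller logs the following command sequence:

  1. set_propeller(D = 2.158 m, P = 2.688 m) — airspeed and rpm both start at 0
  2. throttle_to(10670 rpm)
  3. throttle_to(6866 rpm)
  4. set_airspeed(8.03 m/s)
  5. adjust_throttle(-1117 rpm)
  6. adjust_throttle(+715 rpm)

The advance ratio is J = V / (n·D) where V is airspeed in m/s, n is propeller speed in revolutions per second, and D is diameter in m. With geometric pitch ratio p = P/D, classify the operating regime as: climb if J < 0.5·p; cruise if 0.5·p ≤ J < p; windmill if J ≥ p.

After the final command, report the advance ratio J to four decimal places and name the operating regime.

J = 0.0345, regime = climb

set_propeller: D = 2.158 m, P = 2.688 m (p = P/D = 1.245598); state ← (V=0, rpm=0)
throttle_to(10670): rpm ← 10670
throttle_to(6866): rpm ← 6866
set_airspeed(8.03): V ← 8.03 m/s
adjust_throttle(-1117): rpm ← 6866 -1117 = 5749
adjust_throttle(+715): rpm ← 5749 +715 = 6464
final state: V = 8.03 m/s, rpm = 6464 → n = rpm/60 = 107.733333 rev/s
J = V / (n·D) = 8.03 / (107.733333 × 2.158) = 0.034539
regime bands: climb J<0.6228 | cruise [0.6228, 1.2456) | windmill J≥1.2456
J = 0.0345 → climb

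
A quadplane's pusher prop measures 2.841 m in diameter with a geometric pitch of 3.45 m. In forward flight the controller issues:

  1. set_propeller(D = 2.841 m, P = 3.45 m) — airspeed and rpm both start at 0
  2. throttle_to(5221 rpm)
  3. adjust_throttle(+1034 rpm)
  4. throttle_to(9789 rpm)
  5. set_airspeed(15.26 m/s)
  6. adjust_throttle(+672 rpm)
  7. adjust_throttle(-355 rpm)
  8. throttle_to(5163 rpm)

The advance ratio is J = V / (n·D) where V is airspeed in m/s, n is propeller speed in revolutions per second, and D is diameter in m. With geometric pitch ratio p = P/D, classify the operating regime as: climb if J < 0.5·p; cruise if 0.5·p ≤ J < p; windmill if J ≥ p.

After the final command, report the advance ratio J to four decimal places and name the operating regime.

J = 0.0624, regime = climb

set_propeller: D = 2.841 m, P = 3.45 m (p = P/D = 1.214361); state ← (V=0, rpm=0)
throttle_to(5221): rpm ← 5221
adjust_throttle(+1034): rpm ← 5221 +1034 = 6255
throttle_to(9789): rpm ← 9789
set_airspeed(15.26): V ← 15.26 m/s
adjust_throttle(+672): rpm ← 9789 +672 = 10461
adjust_throttle(-355): rpm ← 10461 -355 = 10106
throttle_to(5163): rpm ← 5163
final state: V = 15.26 m/s, rpm = 5163 → n = rpm/60 = 86.050000 rev/s
J = V / (n·D) = 15.26 / (86.050000 × 2.841) = 0.062421
regime bands: climb J<0.6072 | cruise [0.6072, 1.2144) | windmill J≥1.2144
J = 0.0624 → climb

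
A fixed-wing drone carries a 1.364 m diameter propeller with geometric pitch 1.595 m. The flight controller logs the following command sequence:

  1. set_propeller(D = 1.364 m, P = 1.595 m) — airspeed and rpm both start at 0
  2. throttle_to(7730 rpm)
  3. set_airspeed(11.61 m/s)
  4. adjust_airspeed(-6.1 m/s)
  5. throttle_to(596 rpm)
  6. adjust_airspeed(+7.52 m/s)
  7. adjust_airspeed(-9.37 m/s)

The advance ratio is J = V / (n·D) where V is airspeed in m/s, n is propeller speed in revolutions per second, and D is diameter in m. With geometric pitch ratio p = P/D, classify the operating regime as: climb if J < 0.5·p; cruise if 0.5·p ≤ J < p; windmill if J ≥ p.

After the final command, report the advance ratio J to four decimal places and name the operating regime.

J = 0.2701, regime = climb

set_propeller: D = 1.364 m, P = 1.595 m (p = P/D = 1.169355); state ← (V=0, rpm=0)
throttle_to(7730): rpm ← 7730
set_airspeed(11.61): V ← 11.61 m/s
adjust_airspeed(-6.1): V ← 11.61 -6.1 = 5.51 m/s
throttle_to(596): rpm ← 596
adjust_airspeed(+7.52): V ← 5.51 +7.52 = 13.03 m/s
adjust_airspeed(-9.37): V ← 13.03 -9.37 = 3.66 m/s
final state: V = 3.66 m/s, rpm = 596 → n = rpm/60 = 9.933333 rev/s
J = V / (n·D) = 3.66 / (9.933333 × 1.364) = 0.270129
regime bands: climb J<0.5847 | cruise [0.5847, 1.1694) | windmill J≥1.1694
J = 0.2701 → climb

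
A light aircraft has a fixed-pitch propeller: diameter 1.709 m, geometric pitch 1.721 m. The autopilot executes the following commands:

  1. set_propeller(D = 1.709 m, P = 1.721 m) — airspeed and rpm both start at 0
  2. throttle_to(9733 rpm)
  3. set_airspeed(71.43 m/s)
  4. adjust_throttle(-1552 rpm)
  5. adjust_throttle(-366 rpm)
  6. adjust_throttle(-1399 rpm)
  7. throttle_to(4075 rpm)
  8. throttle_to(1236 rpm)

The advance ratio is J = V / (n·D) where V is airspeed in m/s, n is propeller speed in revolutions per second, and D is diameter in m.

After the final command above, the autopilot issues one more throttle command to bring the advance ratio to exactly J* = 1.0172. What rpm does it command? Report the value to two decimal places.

set_propeller: D = 1.709 m, P = 1.721 m (p = P/D = 1.007022); state ← (V=0, rpm=0)
throttle_to(9733): rpm ← 9733
set_airspeed(71.43): V ← 71.43 m/s
adjust_throttle(-1552): rpm ← 9733 -1552 = 8181
adjust_throttle(-366): rpm ← 8181 -366 = 7815
adjust_throttle(-1399): rpm ← 7815 -1399 = 6416
throttle_to(4075): rpm ← 4075
throttle_to(1236): rpm ← 1236
final state: V = 71.43 m/s, rpm = 1236 → n = rpm/60 = 20.600000 rev/s
target J* = 1.0172; solve J* = V/(n·D) for n: n = V/(J*·D) = 71.43/(1.0172 × 1.709) = 41.089631 rev/s
rpm = 60·n = 2465.377830

rpm = 2465.38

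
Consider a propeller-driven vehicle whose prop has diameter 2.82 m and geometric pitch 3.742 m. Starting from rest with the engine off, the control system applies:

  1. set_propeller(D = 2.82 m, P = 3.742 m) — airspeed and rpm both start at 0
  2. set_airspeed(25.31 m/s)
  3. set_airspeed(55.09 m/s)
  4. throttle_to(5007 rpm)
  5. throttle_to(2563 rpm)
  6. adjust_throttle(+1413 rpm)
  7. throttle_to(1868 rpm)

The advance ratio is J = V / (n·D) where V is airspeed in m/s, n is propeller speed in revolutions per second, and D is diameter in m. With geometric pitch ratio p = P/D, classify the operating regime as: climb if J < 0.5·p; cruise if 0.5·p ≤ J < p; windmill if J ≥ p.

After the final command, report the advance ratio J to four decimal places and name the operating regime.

set_propeller: D = 2.82 m, P = 3.742 m (p = P/D = 1.326950); state ← (V=0, rpm=0)
set_airspeed(25.31): V ← 25.31 m/s
set_airspeed(55.09): V ← 55.09 m/s
throttle_to(5007): rpm ← 5007
throttle_to(2563): rpm ← 2563
adjust_throttle(+1413): rpm ← 2563 +1413 = 3976
throttle_to(1868): rpm ← 1868
final state: V = 55.09 m/s, rpm = 1868 → n = rpm/60 = 31.133333 rev/s
J = V / (n·D) = 55.09 / (31.133333 × 2.82) = 0.627477
regime bands: climb J<0.6635 | cruise [0.6635, 1.3270) | windmill J≥1.3270
J = 0.6275 → climb

J = 0.6275, regime = climb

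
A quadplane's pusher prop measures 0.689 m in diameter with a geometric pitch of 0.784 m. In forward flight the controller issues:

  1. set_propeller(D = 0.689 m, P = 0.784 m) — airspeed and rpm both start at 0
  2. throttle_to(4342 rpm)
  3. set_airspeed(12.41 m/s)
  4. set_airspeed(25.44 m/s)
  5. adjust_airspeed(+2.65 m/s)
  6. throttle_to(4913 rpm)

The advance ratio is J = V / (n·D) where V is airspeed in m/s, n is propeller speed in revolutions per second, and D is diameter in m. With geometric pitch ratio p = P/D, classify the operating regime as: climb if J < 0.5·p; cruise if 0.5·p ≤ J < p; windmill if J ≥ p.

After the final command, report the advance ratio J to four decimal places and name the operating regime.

set_propeller: D = 0.689 m, P = 0.784 m (p = P/D = 1.137881); state ← (V=0, rpm=0)
throttle_to(4342): rpm ← 4342
set_airspeed(12.41): V ← 12.41 m/s
set_airspeed(25.44): V ← 25.44 m/s
adjust_airspeed(+2.65): V ← 25.44 +2.65 = 28.09 m/s
throttle_to(4913): rpm ← 4913
final state: V = 28.09 m/s, rpm = 4913 → n = rpm/60 = 81.883333 rev/s
J = V / (n·D) = 28.09 / (81.883333 × 0.689) = 0.497894
regime bands: climb J<0.5689 | cruise [0.5689, 1.1379) | windmill J≥1.1379
J = 0.4979 → climb

J = 0.4979, regime = climb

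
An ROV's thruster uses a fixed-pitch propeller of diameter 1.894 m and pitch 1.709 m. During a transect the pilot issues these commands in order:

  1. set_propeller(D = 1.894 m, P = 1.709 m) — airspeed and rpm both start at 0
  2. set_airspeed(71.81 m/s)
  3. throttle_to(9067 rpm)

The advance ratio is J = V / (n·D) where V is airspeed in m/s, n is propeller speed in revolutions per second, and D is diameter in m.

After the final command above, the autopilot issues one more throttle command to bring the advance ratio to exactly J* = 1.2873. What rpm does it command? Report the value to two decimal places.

rpm = 1767.16

set_propeller: D = 1.894 m, P = 1.709 m (p = P/D = 0.902323); state ← (V=0, rpm=0)
set_airspeed(71.81): V ← 71.81 m/s
throttle_to(9067): rpm ← 9067
final state: V = 71.81 m/s, rpm = 9067 → n = rpm/60 = 151.116667 rev/s
target J* = 1.2873; solve J* = V/(n·D) for n: n = V/(J*·D) = 71.81/(1.2873 × 1.894) = 29.452705 rev/s
rpm = 60·n = 1767.162281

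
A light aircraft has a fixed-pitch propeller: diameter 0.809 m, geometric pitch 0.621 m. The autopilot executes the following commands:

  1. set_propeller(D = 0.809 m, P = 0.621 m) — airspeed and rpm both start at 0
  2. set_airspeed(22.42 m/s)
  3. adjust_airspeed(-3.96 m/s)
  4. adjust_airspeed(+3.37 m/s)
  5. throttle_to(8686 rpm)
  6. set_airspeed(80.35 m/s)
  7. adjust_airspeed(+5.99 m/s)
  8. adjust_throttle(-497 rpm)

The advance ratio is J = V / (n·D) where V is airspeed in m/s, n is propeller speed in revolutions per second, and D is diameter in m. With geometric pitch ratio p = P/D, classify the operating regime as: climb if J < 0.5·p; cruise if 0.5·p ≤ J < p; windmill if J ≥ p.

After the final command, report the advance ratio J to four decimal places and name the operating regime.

set_propeller: D = 0.809 m, P = 0.621 m (p = P/D = 0.767614); state ← (V=0, rpm=0)
set_airspeed(22.42): V ← 22.42 m/s
adjust_airspeed(-3.96): V ← 22.42 -3.96 = 18.46 m/s
adjust_airspeed(+3.37): V ← 18.46 +3.37 = 21.83 m/s
throttle_to(8686): rpm ← 8686
set_airspeed(80.35): V ← 80.35 m/s
adjust_airspeed(+5.99): V ← 80.35 +5.99 = 86.34 m/s
adjust_throttle(-497): rpm ← 8686 -497 = 8189
final state: V = 86.34 m/s, rpm = 8189 → n = rpm/60 = 136.483333 rev/s
J = V / (n·D) = 86.34 / (136.483333 × 0.809) = 0.781959
regime bands: climb J<0.3838 | cruise [0.3838, 0.7676) | windmill J≥0.7676
J = 0.7820 → windmill

J = 0.7820, regime = windmill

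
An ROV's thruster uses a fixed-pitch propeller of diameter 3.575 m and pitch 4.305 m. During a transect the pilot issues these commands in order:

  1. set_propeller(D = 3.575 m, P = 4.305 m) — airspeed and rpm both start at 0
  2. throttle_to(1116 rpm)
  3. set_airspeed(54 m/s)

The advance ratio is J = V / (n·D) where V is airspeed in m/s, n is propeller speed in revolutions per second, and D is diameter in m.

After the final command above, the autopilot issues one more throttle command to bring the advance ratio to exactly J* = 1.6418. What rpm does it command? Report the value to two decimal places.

set_propeller: D = 3.575 m, P = 4.305 m (p = P/D = 1.204196); state ← (V=0, rpm=0)
throttle_to(1116): rpm ← 1116
set_airspeed(54): V ← 54 m/s
final state: V = 54 m/s, rpm = 1116 → n = rpm/60 = 18.600000 rev/s
target J* = 1.6418; solve J* = V/(n·D) for n: n = V/(J*·D) = 54/(1.6418 × 3.575) = 9.200204 rev/s
rpm = 60·n = 552.012246

rpm = 552.01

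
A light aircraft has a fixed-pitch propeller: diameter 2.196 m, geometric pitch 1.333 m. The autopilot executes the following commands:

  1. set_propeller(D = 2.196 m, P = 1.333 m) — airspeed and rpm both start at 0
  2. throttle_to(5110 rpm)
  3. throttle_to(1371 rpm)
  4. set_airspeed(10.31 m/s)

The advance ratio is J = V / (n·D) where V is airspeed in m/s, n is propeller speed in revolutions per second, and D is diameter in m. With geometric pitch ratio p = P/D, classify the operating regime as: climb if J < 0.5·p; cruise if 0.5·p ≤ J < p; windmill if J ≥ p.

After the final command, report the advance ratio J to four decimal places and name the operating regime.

J = 0.2055, regime = climb

set_propeller: D = 2.196 m, P = 1.333 m (p = P/D = 0.607013); state ← (V=0, rpm=0)
throttle_to(5110): rpm ← 5110
throttle_to(1371): rpm ← 1371
set_airspeed(10.31): V ← 10.31 m/s
final state: V = 10.31 m/s, rpm = 1371 → n = rpm/60 = 22.850000 rev/s
J = V / (n·D) = 10.31 / (22.850000 × 2.196) = 0.205466
regime bands: climb J<0.3035 | cruise [0.3035, 0.6070) | windmill J≥0.6070
J = 0.2055 → climb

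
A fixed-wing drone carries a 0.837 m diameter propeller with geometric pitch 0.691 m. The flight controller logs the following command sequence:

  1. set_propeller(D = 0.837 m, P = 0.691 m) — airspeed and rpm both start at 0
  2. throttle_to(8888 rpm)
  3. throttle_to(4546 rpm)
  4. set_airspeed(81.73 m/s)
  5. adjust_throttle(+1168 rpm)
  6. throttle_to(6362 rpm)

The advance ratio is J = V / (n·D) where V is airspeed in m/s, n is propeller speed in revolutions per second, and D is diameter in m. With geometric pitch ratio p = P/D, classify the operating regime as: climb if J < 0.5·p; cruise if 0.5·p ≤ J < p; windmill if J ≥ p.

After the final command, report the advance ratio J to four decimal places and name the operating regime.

set_propeller: D = 0.837 m, P = 0.691 m (p = P/D = 0.825568); state ← (V=0, rpm=0)
throttle_to(8888): rpm ← 8888
throttle_to(4546): rpm ← 4546
set_airspeed(81.73): V ← 81.73 m/s
adjust_throttle(+1168): rpm ← 4546 +1168 = 5714
throttle_to(6362): rpm ← 6362
final state: V = 81.73 m/s, rpm = 6362 → n = rpm/60 = 106.033333 rev/s
J = V / (n·D) = 81.73 / (106.033333 × 0.837) = 0.920902
regime bands: climb J<0.4128 | cruise [0.4128, 0.8256) | windmill J≥0.8256
J = 0.9209 → windmill

J = 0.9209, regime = windmill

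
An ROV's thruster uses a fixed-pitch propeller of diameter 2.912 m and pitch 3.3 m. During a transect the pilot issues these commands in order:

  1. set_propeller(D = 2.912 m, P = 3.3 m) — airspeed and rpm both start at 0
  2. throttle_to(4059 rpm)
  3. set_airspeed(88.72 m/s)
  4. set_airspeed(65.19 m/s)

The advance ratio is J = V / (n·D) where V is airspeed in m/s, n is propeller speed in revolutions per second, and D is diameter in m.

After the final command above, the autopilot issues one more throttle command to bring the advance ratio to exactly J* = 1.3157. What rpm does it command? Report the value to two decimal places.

set_propeller: D = 2.912 m, P = 3.3 m (p = P/D = 1.133242); state ← (V=0, rpm=0)
throttle_to(4059): rpm ← 4059
set_airspeed(88.72): V ← 88.72 m/s
set_airspeed(65.19): V ← 65.19 m/s
final state: V = 65.19 m/s, rpm = 4059 → n = rpm/60 = 67.650000 rev/s
target J* = 1.3157; solve J* = V/(n·D) for n: n = V/(J*·D) = 65.19/(1.3157 × 2.912) = 17.015031 rev/s
rpm = 60·n = 1020.901839

rpm = 1020.90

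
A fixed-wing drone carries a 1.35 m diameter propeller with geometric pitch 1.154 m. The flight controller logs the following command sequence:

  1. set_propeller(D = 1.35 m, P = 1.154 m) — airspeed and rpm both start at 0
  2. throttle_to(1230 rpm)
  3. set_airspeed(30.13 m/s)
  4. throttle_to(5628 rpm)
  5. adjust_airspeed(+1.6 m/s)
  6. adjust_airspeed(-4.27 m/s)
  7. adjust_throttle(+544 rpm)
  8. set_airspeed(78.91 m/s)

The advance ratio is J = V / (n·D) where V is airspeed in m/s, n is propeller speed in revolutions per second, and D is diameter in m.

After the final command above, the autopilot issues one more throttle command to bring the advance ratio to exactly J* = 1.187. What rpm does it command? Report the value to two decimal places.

set_propeller: D = 1.35 m, P = 1.154 m (p = P/D = 0.854815); state ← (V=0, rpm=0)
throttle_to(1230): rpm ← 1230
set_airspeed(30.13): V ← 30.13 m/s
throttle_to(5628): rpm ← 5628
adjust_airspeed(+1.6): V ← 30.13 +1.6 = 31.73 m/s
adjust_airspeed(-4.27): V ← 31.73 -4.27 = 27.46 m/s
adjust_throttle(+544): rpm ← 5628 +544 = 6172
set_airspeed(78.91): V ← 78.91 m/s
final state: V = 78.91 m/s, rpm = 6172 → n = rpm/60 = 102.866667 rev/s
target J* = 1.187; solve J* = V/(n·D) for n: n = V/(J*·D) = 78.91/(1.187 × 1.35) = 49.243346 rev/s
rpm = 60·n = 2954.600768

rpm = 2954.60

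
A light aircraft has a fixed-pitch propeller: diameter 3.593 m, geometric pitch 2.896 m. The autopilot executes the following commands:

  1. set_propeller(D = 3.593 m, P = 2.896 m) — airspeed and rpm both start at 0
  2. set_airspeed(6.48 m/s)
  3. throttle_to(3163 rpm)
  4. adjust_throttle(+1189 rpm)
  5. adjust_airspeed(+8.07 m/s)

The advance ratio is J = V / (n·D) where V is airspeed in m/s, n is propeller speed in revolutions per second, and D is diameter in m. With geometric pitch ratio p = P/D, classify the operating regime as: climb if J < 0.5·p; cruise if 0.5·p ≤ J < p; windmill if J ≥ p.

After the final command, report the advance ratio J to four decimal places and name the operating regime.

J = 0.0558, regime = climb

set_propeller: D = 3.593 m, P = 2.896 m (p = P/D = 0.806012); state ← (V=0, rpm=0)
set_airspeed(6.48): V ← 6.48 m/s
throttle_to(3163): rpm ← 3163
adjust_throttle(+1189): rpm ← 3163 +1189 = 4352
adjust_airspeed(+8.07): V ← 6.48 +8.07 = 14.55 m/s
final state: V = 14.55 m/s, rpm = 4352 → n = rpm/60 = 72.533333 rev/s
J = V / (n·D) = 14.55 / (72.533333 × 3.593) = 0.055830
regime bands: climb J<0.4030 | cruise [0.4030, 0.8060) | windmill J≥0.8060
J = 0.0558 → climb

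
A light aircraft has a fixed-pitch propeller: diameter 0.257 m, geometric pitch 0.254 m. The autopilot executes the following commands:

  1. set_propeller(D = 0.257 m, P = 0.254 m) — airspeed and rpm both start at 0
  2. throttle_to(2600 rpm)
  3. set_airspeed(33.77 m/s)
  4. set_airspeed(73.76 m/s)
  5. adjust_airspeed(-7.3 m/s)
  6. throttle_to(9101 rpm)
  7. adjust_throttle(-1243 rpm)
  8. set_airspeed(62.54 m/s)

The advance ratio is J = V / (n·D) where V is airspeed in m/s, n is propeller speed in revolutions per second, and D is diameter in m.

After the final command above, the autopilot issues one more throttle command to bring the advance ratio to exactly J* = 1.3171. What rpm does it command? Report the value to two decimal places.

set_propeller: D = 0.257 m, P = 0.254 m (p = P/D = 0.988327); state ← (V=0, rpm=0)
throttle_to(2600): rpm ← 2600
set_airspeed(33.77): V ← 33.77 m/s
set_airspeed(73.76): V ← 73.76 m/s
adjust_airspeed(-7.3): V ← 73.76 -7.3 = 66.46 m/s
throttle_to(9101): rpm ← 9101
adjust_throttle(-1243): rpm ← 9101 -1243 = 7858
set_airspeed(62.54): V ← 62.54 m/s
final state: V = 62.54 m/s, rpm = 7858 → n = rpm/60 = 130.966667 rev/s
target J* = 1.3171; solve J* = V/(n·D) for n: n = V/(J*·D) = 62.54/(1.3171 × 0.257) = 184.759171 rev/s
rpm = 60·n = 11085.550232

rpm = 11085.55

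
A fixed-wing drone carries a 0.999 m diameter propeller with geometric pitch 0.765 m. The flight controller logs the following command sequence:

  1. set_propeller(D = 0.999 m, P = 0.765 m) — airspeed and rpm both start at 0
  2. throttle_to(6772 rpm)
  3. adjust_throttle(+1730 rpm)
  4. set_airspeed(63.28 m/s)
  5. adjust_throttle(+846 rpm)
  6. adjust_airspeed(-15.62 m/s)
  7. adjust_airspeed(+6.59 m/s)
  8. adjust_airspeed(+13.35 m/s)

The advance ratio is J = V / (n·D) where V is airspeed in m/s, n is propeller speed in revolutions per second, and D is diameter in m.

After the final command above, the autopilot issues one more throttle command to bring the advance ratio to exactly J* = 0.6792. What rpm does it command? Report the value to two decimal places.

set_propeller: D = 0.999 m, P = 0.765 m (p = P/D = 0.765766); state ← (V=0, rpm=0)
throttle_to(6772): rpm ← 6772
adjust_throttle(+1730): rpm ← 6772 +1730 = 8502
set_airspeed(63.28): V ← 63.28 m/s
adjust_throttle(+846): rpm ← 8502 +846 = 9348
adjust_airspeed(-15.62): V ← 63.28 -15.62 = 47.66 m/s
adjust_airspeed(+6.59): V ← 47.66 +6.59 = 54.25 m/s
adjust_airspeed(+13.35): V ← 54.25 +13.35 = 67.6 m/s
final state: V = 67.6 m/s, rpm = 9348 → n = rpm/60 = 155.800000 rev/s
target J* = 0.6792; solve J* = V/(n·D) for n: n = V/(J*·D) = 67.6/(0.6792 × 0.999) = 99.628486 rev/s
rpm = 60·n = 5977.709158

rpm = 5977.71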